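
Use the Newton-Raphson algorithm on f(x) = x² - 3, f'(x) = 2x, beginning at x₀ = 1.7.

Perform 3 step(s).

f(x) = x² - 3
f'(x) = 2x
x₀ = 1.7

Newton-Raphson formula: x_{n+1} = x_n - f(x_n)/f'(x_n)

Iteration 1:
  f(1.700000) = -0.110000
  f'(1.700000) = 3.400000
  x_1 = 1.700000 - (-0.110000)/3.400000 = 1.732353
Iteration 2:
  f(1.732353) = 0.001047
  f'(1.732353) = 3.464706
  x_2 = 1.732353 - 0.001047/3.464706 = 1.732051
Iteration 3:
  f(1.732051) = 0.000000
  f'(1.732051) = 3.464102
  x_3 = 1.732051 - 0.000000/3.464102 = 1.732051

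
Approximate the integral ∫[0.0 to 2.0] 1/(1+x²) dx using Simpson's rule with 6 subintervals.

f(x) = 1/(1+x²)
a = 0.0, b = 2.0, n = 6
h = (b - a)/n = 0.333333

Simpson's rule: (h/3)[f(x₀) + 4f(x₁) + 2f(x₂) + ... + f(xₙ)]

x_0 = 0.0000, f(x_0) = 1.000000, coefficient = 1
x_1 = 0.3333, f(x_1) = 0.900000, coefficient = 4
x_2 = 0.6667, f(x_2) = 0.692308, coefficient = 2
x_3 = 1.0000, f(x_3) = 0.500000, coefficient = 4
x_4 = 1.3333, f(x_4) = 0.360000, coefficient = 2
x_5 = 1.6667, f(x_5) = 0.264706, coefficient = 4
x_6 = 2.0000, f(x_6) = 0.200000, coefficient = 1

I ≈ (0.333333/3) × 9.963439 = 1.107049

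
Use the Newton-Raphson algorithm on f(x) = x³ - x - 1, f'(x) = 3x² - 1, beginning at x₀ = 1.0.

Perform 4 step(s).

f(x) = x³ - x - 1
f'(x) = 3x² - 1
x₀ = 1.0

Newton-Raphson formula: x_{n+1} = x_n - f(x_n)/f'(x_n)

Iteration 1:
  f(1.000000) = -1.000000
  f'(1.000000) = 2.000000
  x_1 = 1.000000 - (-1.000000)/2.000000 = 1.500000
Iteration 2:
  f(1.500000) = 0.875000
  f'(1.500000) = 5.750000
  x_2 = 1.500000 - 0.875000/5.750000 = 1.347826
Iteration 3:
  f(1.347826) = 0.100682
  f'(1.347826) = 4.449905
  x_3 = 1.347826 - 0.100682/4.449905 = 1.325200
Iteration 4:
  f(1.325200) = 0.002058
  f'(1.325200) = 4.268468
  x_4 = 1.325200 - 0.002058/4.268468 = 1.324718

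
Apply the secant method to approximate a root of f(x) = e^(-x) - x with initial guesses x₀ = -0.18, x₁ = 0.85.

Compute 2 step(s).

f(x) = e^(-x) - x
x₀ = -0.18, x₁ = 0.85

Secant formula: x_{n+1} = x_n - f(x_n)(x_n - x_{n-1})/(f(x_n) - f(x_{n-1}))

Iteration 1:
  f(-0.180000) = 1.377217
  f(0.850000) = -0.422585
  x_2 = 0.850000 - (-0.422585)×(0.850000 - (-0.180000))/(-0.422585 - 1.377217)
       = 0.608161
Iteration 2:
  f(0.850000) = -0.422585
  f(0.608161) = -0.063810
  x_3 = 0.608161 - (-0.063810)×(0.608161 - 0.850000)/(-0.063810 - (-0.422585))
       = 0.565149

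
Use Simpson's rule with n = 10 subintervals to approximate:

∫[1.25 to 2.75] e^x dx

f(x) = e^x
a = 1.25, b = 2.75, n = 10
h = (b - a)/n = 0.150000

Simpson's rule: (h/3)[f(x₀) + 4f(x₁) + 2f(x₂) + ... + f(xₙ)]

x_0 = 1.2500, f(x_0) = 3.490343, coefficient = 1
x_1 = 1.4000, f(x_1) = 4.055200, coefficient = 4
x_2 = 1.5500, f(x_2) = 4.711470, coefficient = 2
x_3 = 1.7000, f(x_3) = 5.473947, coefficient = 4
x_4 = 1.8500, f(x_4) = 6.359820, coefficient = 2
x_5 = 2.0000, f(x_5) = 7.389056, coefficient = 4
x_6 = 2.1500, f(x_6) = 8.584858, coefficient = 2
x_7 = 2.3000, f(x_7) = 9.974182, coefficient = 4
x_8 = 2.4500, f(x_8) = 11.588347, coefficient = 2
x_9 = 2.6000, f(x_9) = 13.463738, coefficient = 4
x_10 = 2.7500, f(x_10) = 15.642632, coefficient = 1

I ≈ (0.150000/3) × 243.046460 = 12.152323
Exact value: 12.152289
Error: 0.000034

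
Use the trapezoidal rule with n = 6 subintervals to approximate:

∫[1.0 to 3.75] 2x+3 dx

f(x) = 2x+3
a = 1.0, b = 3.75, n = 6
h = (b - a)/n = 0.458333

Trapezoidal rule: (h/2)[f(x₀) + 2f(x₁) + 2f(x₂) + ... + f(xₙ)]

x_0 = 1.0000, f(x_0) = 5.000000, coefficient = 1
x_1 = 1.4583, f(x_1) = 5.916667, coefficient = 2
x_2 = 1.9167, f(x_2) = 6.833333, coefficient = 2
x_3 = 2.3750, f(x_3) = 7.750000, coefficient = 2
x_4 = 2.8333, f(x_4) = 8.666667, coefficient = 2
x_5 = 3.2917, f(x_5) = 9.583333, coefficient = 2
x_6 = 3.7500, f(x_6) = 10.500000, coefficient = 1

I ≈ (0.458333/2) × 93.000000 = 21.312500
Exact value: 21.312500
Error: 0.000000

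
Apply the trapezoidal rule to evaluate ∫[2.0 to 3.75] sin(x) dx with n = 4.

f(x) = sin(x)
a = 2.0, b = 3.75, n = 4
h = (b - a)/n = 0.437500

Trapezoidal rule: (h/2)[f(x₀) + 2f(x₁) + 2f(x₂) + ... + f(xₙ)]

x_0 = 2.0000, f(x_0) = 0.909297, coefficient = 1
x_1 = 2.4375, f(x_1) = 0.647343, coefficient = 2
x_2 = 2.8750, f(x_2) = 0.263446, coefficient = 2
x_3 = 3.3125, f(x_3) = -0.170077, coefficient = 2
x_4 = 3.7500, f(x_4) = -0.571561, coefficient = 1

I ≈ (0.437500/2) × 1.819160 = 0.397941
Exact value: 0.404413
Error: 0.006471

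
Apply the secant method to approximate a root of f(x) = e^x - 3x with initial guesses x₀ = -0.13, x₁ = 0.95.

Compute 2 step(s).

f(x) = e^x - 3x
x₀ = -0.13, x₁ = 0.95

Secant formula: x_{n+1} = x_n - f(x_n)(x_n - x_{n-1})/(f(x_n) - f(x_{n-1}))

Iteration 1:
  f(-0.130000) = 1.268095
  f(0.950000) = -0.264290
  x_2 = 0.950000 - (-0.264290)×(0.950000 - (-0.130000))/(-0.264290 - 1.268095)
       = 0.763733
Iteration 2:
  f(0.950000) = -0.264290
  f(0.763733) = -0.144925
  x_3 = 0.763733 - (-0.144925)×(0.763733 - 0.950000)/(-0.144925 - (-0.264290))
       = 0.537579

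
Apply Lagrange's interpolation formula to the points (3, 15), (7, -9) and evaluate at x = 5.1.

Lagrange interpolation formula:
P(x) = Σ yᵢ × Lᵢ(x)
where Lᵢ(x) = Π_{j≠i} (x - xⱼ)/(xᵢ - xⱼ)

L_0(5.1) = (5.1 - 7)/(3 - 7) = 0.475000
L_1(5.1) = (5.1 - 3)/(7 - 3) = 0.525000

P(5.1) = 15×L_0(5.1) + (-9)×L_1(5.1)
P(5.1) = 2.400000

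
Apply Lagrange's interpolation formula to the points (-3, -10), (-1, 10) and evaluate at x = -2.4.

Lagrange interpolation formula:
P(x) = Σ yᵢ × Lᵢ(x)
where Lᵢ(x) = Π_{j≠i} (x - xⱼ)/(xᵢ - xⱼ)

L_0(-2.4) = (-2.4 - (-1))/(-3 - (-1)) = 0.700000
L_1(-2.4) = (-2.4 - (-3))/(-1 - (-3)) = 0.300000

P(-2.4) = (-10)×L_0(-2.4) + 10×L_1(-2.4)
P(-2.4) = -4.000000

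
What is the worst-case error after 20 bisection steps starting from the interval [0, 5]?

Bisection error bound: |error| ≤ (b-a)/2^n
|error| ≤ (5 - 0)/2^20 = 5/2^20
|error| ≤ 0.0000047684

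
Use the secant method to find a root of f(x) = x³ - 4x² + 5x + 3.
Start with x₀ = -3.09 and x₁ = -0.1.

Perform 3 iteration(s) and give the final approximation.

f(x) = x³ - 4x² + 5x + 3
x₀ = -3.09, x₁ = -0.1

Secant formula: x_{n+1} = x_n - f(x_n)(x_n - x_{n-1})/(f(x_n) - f(x_{n-1}))

Iteration 1:
  f(-3.090000) = -80.146029
  f(-0.100000) = 2.459000
  x_2 = -0.100000 - 2.459000×(-0.100000 - (-3.090000))/(2.459000 - (-80.146029))
       = -0.189007
Iteration 2:
  f(-0.100000) = 2.459000
  f(-0.189007) = 1.905320
  x_3 = -0.189007 - 1.905320×(-0.189007 - (-0.100000))/(1.905320 - 2.459000)
       = -0.495296
Iteration 3:
  f(-0.189007) = 1.905320
  f(-0.495296) = -0.579260
  x_4 = -0.495296 - (-0.579260)×(-0.495296 - (-0.189007))/(-0.579260 - 1.905320)
       = -0.423887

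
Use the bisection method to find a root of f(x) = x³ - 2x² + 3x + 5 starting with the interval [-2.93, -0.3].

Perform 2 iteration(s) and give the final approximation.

f(x) = x³ - 2x² + 3x + 5
Initial interval: [-2.93, -0.3]

Iteration 1:
  c_1 = (-2.930000 + (-0.300000))/2 = -1.615000
  f(c_1) = f(-1.615000) = -9.273733
  f(a) × f(c) ≥ 0, new interval: [-1.615000, -0.300000]
Iteration 2:
  c_2 = (-1.615000 + (-0.300000))/2 = -0.957500
  f(c_2) = f(-0.957500) = -0.583954
  f(a) × f(c) ≥ 0, new interval: [-0.957500, -0.300000]

After 2 iteration(s), the approximation is c_2 = -0.957500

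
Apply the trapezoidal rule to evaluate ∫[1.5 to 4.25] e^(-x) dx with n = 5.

f(x) = e^(-x)
a = 1.5, b = 4.25, n = 5
h = (b - a)/n = 0.550000

Trapezoidal rule: (h/2)[f(x₀) + 2f(x₁) + 2f(x₂) + ... + f(xₙ)]

x_0 = 1.5000, f(x_0) = 0.223130, coefficient = 1
x_1 = 2.0500, f(x_1) = 0.128735, coefficient = 2
x_2 = 2.6000, f(x_2) = 0.074274, coefficient = 2
x_3 = 3.1500, f(x_3) = 0.042852, coefficient = 2
x_4 = 3.7000, f(x_4) = 0.024724, coefficient = 2
x_5 = 4.2500, f(x_5) = 0.014264, coefficient = 1

I ≈ (0.550000/2) × 0.778563 = 0.214105
Exact value: 0.208866
Error: 0.005239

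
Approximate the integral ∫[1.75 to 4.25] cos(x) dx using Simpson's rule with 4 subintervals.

f(x) = cos(x)
a = 1.75, b = 4.25, n = 4
h = (b - a)/n = 0.625000

Simpson's rule: (h/3)[f(x₀) + 4f(x₁) + 2f(x₂) + ... + f(xₙ)]

x_0 = 1.7500, f(x_0) = -0.178246, coefficient = 1
x_1 = 2.3750, f(x_1) = -0.720278, coefficient = 4
x_2 = 3.0000, f(x_2) = -0.989992, coefficient = 2
x_3 = 3.6250, f(x_3) = -0.885416, coefficient = 4
x_4 = 4.2500, f(x_4) = -0.446087, coefficient = 1

I ≈ (0.625000/3) × -9.027098 = -1.880645
Exact value: -1.878975
Error: 0.001670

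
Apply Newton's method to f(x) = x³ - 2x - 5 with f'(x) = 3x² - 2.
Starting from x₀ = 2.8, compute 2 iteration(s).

f(x) = x³ - 2x - 5
f'(x) = 3x² - 2
x₀ = 2.8

Newton-Raphson formula: x_{n+1} = x_n - f(x_n)/f'(x_n)

Iteration 1:
  f(2.800000) = 11.352000
  f'(2.800000) = 21.520000
  x_1 = 2.800000 - 11.352000/21.520000 = 2.272491
Iteration 2:
  f(2.272491) = 2.190647
  f'(2.272491) = 13.492642
  x_2 = 2.272491 - 2.190647/13.492642 = 2.110132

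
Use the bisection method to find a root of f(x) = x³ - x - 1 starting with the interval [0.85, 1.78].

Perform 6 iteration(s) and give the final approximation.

f(x) = x³ - x - 1
Initial interval: [0.85, 1.78]

Iteration 1:
  c_1 = (0.850000 + 1.780000)/2 = 1.315000
  f(c_1) = f(1.315000) = -0.041069
  f(a) × f(c) ≥ 0, new interval: [1.315000, 1.780000]
Iteration 2:
  c_2 = (1.315000 + 1.780000)/2 = 1.547500
  f(c_2) = f(1.547500) = 1.158385
  f(a) × f(c) < 0, new interval: [1.315000, 1.547500]
Iteration 3:
  c_3 = (1.315000 + 1.547500)/2 = 1.431250
  f(c_3) = f(1.431250) = 0.500632
  f(a) × f(c) < 0, new interval: [1.315000, 1.431250]
Iteration 4:
  c_4 = (1.315000 + 1.431250)/2 = 1.373125
  f(c_4) = f(1.373125) = 0.215864
  f(a) × f(c) < 0, new interval: [1.315000, 1.373125]
Iteration 5:
  c_5 = (1.315000 + 1.373125)/2 = 1.344062
  f(c_5) = f(1.344062) = 0.083992
  f(a) × f(c) < 0, new interval: [1.315000, 1.344062]
Iteration 6:
  c_6 = (1.315000 + 1.344062)/2 = 1.329531
  f(c_6) = f(1.329531) = 0.020619
  f(a) × f(c) < 0, new interval: [1.315000, 1.329531]

After 6 iteration(s), the approximation is c_6 = 1.329531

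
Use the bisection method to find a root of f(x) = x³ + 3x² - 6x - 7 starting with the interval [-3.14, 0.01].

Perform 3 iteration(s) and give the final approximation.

f(x) = x³ + 3x² - 6x - 7
Initial interval: [-3.14, 0.01]

Iteration 1:
  c_1 = (-3.140000 + 0.010000)/2 = -1.565000
  f(c_1) = f(-1.565000) = 5.904638
  f(a) × f(c) ≥ 0, new interval: [-1.565000, 0.010000]
Iteration 2:
  c_2 = (-1.565000 + 0.010000)/2 = -0.777500
  f(c_2) = f(-0.777500) = -0.991485
  f(a) × f(c) < 0, new interval: [-1.565000, -0.777500]
Iteration 3:
  c_3 = (-1.565000 + (-0.777500))/2 = -1.171250
  f(c_3) = f(-1.171250) = 2.536228
  f(a) × f(c) ≥ 0, new interval: [-1.171250, -0.777500]

After 3 iteration(s), the approximation is c_3 = -1.171250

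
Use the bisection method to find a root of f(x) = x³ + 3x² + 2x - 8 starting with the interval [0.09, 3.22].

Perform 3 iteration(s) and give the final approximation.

f(x) = x³ + 3x² + 2x - 8
Initial interval: [0.09, 3.22]

Iteration 1:
  c_1 = (0.090000 + 3.220000)/2 = 1.655000
  f(c_1) = f(1.655000) = 8.060161
  f(a) × f(c) < 0, new interval: [0.090000, 1.655000]
Iteration 2:
  c_2 = (0.090000 + 1.655000)/2 = 0.872500
  f(c_2) = f(0.872500) = -3.307035
  f(a) × f(c) ≥ 0, new interval: [0.872500, 1.655000]
Iteration 3:
  c_3 = (0.872500 + 1.655000)/2 = 1.263750
  f(c_3) = f(1.263750) = 1.336982
  f(a) × f(c) < 0, new interval: [0.872500, 1.263750]

After 3 iteration(s), the approximation is c_3 = 1.263750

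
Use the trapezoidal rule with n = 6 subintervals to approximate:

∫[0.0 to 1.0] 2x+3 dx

f(x) = 2x+3
a = 0.0, b = 1.0, n = 6
h = (b - a)/n = 0.166667

Trapezoidal rule: (h/2)[f(x₀) + 2f(x₁) + 2f(x₂) + ... + f(xₙ)]

x_0 = 0.0000, f(x_0) = 3.000000, coefficient = 1
x_1 = 0.1667, f(x_1) = 3.333333, coefficient = 2
x_2 = 0.3333, f(x_2) = 3.666667, coefficient = 2
x_3 = 0.5000, f(x_3) = 4.000000, coefficient = 2
x_4 = 0.6667, f(x_4) = 4.333333, coefficient = 2
x_5 = 0.8333, f(x_5) = 4.666667, coefficient = 2
x_6 = 1.0000, f(x_6) = 5.000000, coefficient = 1

I ≈ (0.166667/2) × 48.000000 = 4.000000
Exact value: 4.000000
Error: 0.000000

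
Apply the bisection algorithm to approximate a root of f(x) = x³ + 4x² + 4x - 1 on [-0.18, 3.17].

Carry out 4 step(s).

f(x) = x³ + 4x² + 4x - 1
Initial interval: [-0.18, 3.17]

Iteration 1:
  c_1 = (-0.180000 + 3.170000)/2 = 1.495000
  f(c_1) = f(1.495000) = 17.261462
  f(a) × f(c) < 0, new interval: [-0.180000, 1.495000]
Iteration 2:
  c_2 = (-0.180000 + 1.495000)/2 = 0.657500
  f(c_2) = f(0.657500) = 3.643466
  f(a) × f(c) < 0, new interval: [-0.180000, 0.657500]
Iteration 3:
  c_3 = (-0.180000 + 0.657500)/2 = 0.238750
  f(c_3) = f(0.238750) = 0.196615
  f(a) × f(c) < 0, new interval: [-0.180000, 0.238750]
Iteration 4:
  c_4 = (-0.180000 + 0.238750)/2 = 0.029375
  f(c_4) = f(0.029375) = -0.879023
  f(a) × f(c) ≥ 0, new interval: [0.029375, 0.238750]

After 4 iteration(s), the approximation is c_4 = 0.029375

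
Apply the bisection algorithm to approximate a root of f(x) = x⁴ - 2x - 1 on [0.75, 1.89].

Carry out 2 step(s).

f(x) = x⁴ - 2x - 1
Initial interval: [0.75, 1.89]

Iteration 1:
  c_1 = (0.750000 + 1.890000)/2 = 1.320000
  f(c_1) = f(1.320000) = -0.604042
  f(a) × f(c) ≥ 0, new interval: [1.320000, 1.890000]
Iteration 2:
  c_2 = (1.320000 + 1.890000)/2 = 1.605000
  f(c_2) = f(1.605000) = 2.425905
  f(a) × f(c) < 0, new interval: [1.320000, 1.605000]

After 2 iteration(s), the approximation is c_2 = 1.605000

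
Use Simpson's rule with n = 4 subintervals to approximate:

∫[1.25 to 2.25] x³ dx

f(x) = x³
a = 1.25, b = 2.25, n = 4
h = (b - a)/n = 0.250000

Simpson's rule: (h/3)[f(x₀) + 4f(x₁) + 2f(x₂) + ... + f(xₙ)]

x_0 = 1.2500, f(x_0) = 1.953125, coefficient = 1
x_1 = 1.5000, f(x_1) = 3.375000, coefficient = 4
x_2 = 1.7500, f(x_2) = 5.359375, coefficient = 2
x_3 = 2.0000, f(x_3) = 8.000000, coefficient = 4
x_4 = 2.2500, f(x_4) = 11.390625, coefficient = 1

I ≈ (0.250000/3) × 69.562500 = 5.796875
Exact value: 5.796875
Error: 0.000000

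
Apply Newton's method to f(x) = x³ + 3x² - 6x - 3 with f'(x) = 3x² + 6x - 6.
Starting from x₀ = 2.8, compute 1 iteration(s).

f(x) = x³ + 3x² - 6x - 3
f'(x) = 3x² + 6x - 6
x₀ = 2.8

Newton-Raphson formula: x_{n+1} = x_n - f(x_n)/f'(x_n)

Iteration 1:
  f(2.800000) = 25.672000
  f'(2.800000) = 34.320000
  x_1 = 2.800000 - 25.672000/34.320000 = 2.051981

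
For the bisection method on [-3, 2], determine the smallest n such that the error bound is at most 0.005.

We need (b-a)/2^n ≤ 0.005
(2 - (-3))/2^n ≤ 0.005
5/2^n ≤ 0.005
2^n ≥ 1000
n ≥ log₂(1000) = 9.97
n ≥ 10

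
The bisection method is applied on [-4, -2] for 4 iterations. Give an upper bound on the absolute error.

Bisection error bound: |error| ≤ (b-a)/2^n
|error| ≤ (-2 - (-4))/2^4 = 2/2^4
|error| ≤ 0.1250000000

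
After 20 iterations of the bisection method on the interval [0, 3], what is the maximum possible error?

Bisection error bound: |error| ≤ (b-a)/2^n
|error| ≤ (3 - 0)/2^20 = 3/2^20
|error| ≤ 0.0000028610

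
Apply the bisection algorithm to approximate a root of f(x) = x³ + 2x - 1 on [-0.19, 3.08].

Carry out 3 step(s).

f(x) = x³ + 2x - 1
Initial interval: [-0.19, 3.08]

Iteration 1:
  c_1 = (-0.190000 + 3.080000)/2 = 1.445000
  f(c_1) = f(1.445000) = 4.907196
  f(a) × f(c) < 0, new interval: [-0.190000, 1.445000]
Iteration 2:
  c_2 = (-0.190000 + 1.445000)/2 = 0.627500
  f(c_2) = f(0.627500) = 0.502082
  f(a) × f(c) < 0, new interval: [-0.190000, 0.627500]
Iteration 3:
  c_3 = (-0.190000 + 0.627500)/2 = 0.218750
  f(c_3) = f(0.218750) = -0.552032
  f(a) × f(c) ≥ 0, new interval: [0.218750, 0.627500]

After 3 iteration(s), the approximation is c_3 = 0.218750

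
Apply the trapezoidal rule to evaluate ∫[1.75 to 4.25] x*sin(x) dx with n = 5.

f(x) = x*sin(x)
a = 1.75, b = 4.25, n = 5
h = (b - a)/n = 0.500000

Trapezoidal rule: (h/2)[f(x₀) + 2f(x₁) + 2f(x₂) + ... + f(xₙ)]

x_0 = 1.7500, f(x_0) = 1.721975, coefficient = 1
x_1 = 2.2500, f(x_1) = 1.750665, coefficient = 2
x_2 = 2.7500, f(x_2) = 1.049568, coefficient = 2
x_3 = 3.2500, f(x_3) = -0.351634, coefficient = 2
x_4 = 3.7500, f(x_4) = -2.143355, coefficient = 2
x_5 = 4.2500, f(x_5) = -3.803705, coefficient = 1

I ≈ (0.500000/2) × -1.471243 = -0.367811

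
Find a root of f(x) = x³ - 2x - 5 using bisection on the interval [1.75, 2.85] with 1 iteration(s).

f(x) = x³ - 2x - 5
Initial interval: [1.75, 2.85]

Iteration 1:
  c_1 = (1.750000 + 2.850000)/2 = 2.300000
  f(c_1) = f(2.300000) = 2.567000
  f(a) × f(c) < 0, new interval: [1.750000, 2.300000]

After 1 iteration(s), the approximation is c_1 = 2.300000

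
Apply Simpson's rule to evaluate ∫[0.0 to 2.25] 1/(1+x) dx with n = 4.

f(x) = 1/(1+x)
a = 0.0, b = 2.25, n = 4
h = (b - a)/n = 0.562500

Simpson's rule: (h/3)[f(x₀) + 4f(x₁) + 2f(x₂) + ... + f(xₙ)]

x_0 = 0.0000, f(x_0) = 1.000000, coefficient = 1
x_1 = 0.5625, f(x_1) = 0.640000, coefficient = 4
x_2 = 1.1250, f(x_2) = 0.470588, coefficient = 2
x_3 = 1.6875, f(x_3) = 0.372093, coefficient = 4
x_4 = 2.2500, f(x_4) = 0.307692, coefficient = 1

I ≈ (0.562500/3) × 6.297241 = 1.180733
Exact value: 1.178655
Error: 0.002078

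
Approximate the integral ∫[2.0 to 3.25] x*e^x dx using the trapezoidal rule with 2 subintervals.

f(x) = x*e^x
a = 2.0, b = 3.25, n = 2
h = (b - a)/n = 0.625000

Trapezoidal rule: (h/2)[f(x₀) + 2f(x₁) + 2f(x₂) + ... + f(xₙ)]

x_0 = 2.0000, f(x_0) = 14.778112, coefficient = 1
x_1 = 2.6250, f(x_1) = 36.237007, coefficient = 2
x_2 = 3.2500, f(x_2) = 83.818605, coefficient = 1

I ≈ (0.625000/2) × 171.070731 = 53.459604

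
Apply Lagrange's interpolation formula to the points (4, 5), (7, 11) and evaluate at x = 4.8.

Lagrange interpolation formula:
P(x) = Σ yᵢ × Lᵢ(x)
where Lᵢ(x) = Π_{j≠i} (x - xⱼ)/(xᵢ - xⱼ)

L_0(4.8) = (4.8 - 7)/(4 - 7) = 0.733333
L_1(4.8) = (4.8 - 4)/(7 - 4) = 0.266667

P(4.8) = 5×L_0(4.8) + 11×L_1(4.8)
P(4.8) = 6.600000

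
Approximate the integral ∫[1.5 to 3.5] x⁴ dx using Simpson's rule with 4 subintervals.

f(x) = x⁴
a = 1.5, b = 3.5, n = 4
h = (b - a)/n = 0.500000

Simpson's rule: (h/3)[f(x₀) + 4f(x₁) + 2f(x₂) + ... + f(xₙ)]

x_0 = 1.5000, f(x_0) = 5.062500, coefficient = 1
x_1 = 2.0000, f(x_1) = 16.000000, coefficient = 4
x_2 = 2.5000, f(x_2) = 39.062500, coefficient = 2
x_3 = 3.0000, f(x_3) = 81.000000, coefficient = 4
x_4 = 3.5000, f(x_4) = 150.062500, coefficient = 1

I ≈ (0.500000/3) × 621.250000 = 103.541667
Exact value: 103.525000
Error: 0.016667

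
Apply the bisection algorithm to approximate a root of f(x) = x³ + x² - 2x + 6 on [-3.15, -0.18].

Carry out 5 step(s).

f(x) = x³ + x² - 2x + 6
Initial interval: [-3.15, -0.18]

Iteration 1:
  c_1 = (-3.150000 + (-0.180000))/2 = -1.665000
  f(c_1) = f(-1.665000) = 7.486470
  f(a) × f(c) < 0, new interval: [-3.150000, -1.665000]
Iteration 2:
  c_2 = (-3.150000 + (-1.665000))/2 = -2.407500
  f(c_2) = f(-2.407500) = 2.657051
  f(a) × f(c) < 0, new interval: [-3.150000, -2.407500]
Iteration 3:
  c_3 = (-3.150000 + (-2.407500))/2 = -2.778750
  f(c_3) = f(-2.778750) = -2.177032
  f(a) × f(c) ≥ 0, new interval: [-2.778750, -2.407500]
Iteration 4:
  c_4 = (-2.778750 + (-2.407500))/2 = -2.593125
  f(c_4) = f(-2.593125) = 0.473604
  f(a) × f(c) < 0, new interval: [-2.778750, -2.593125]
Iteration 5:
  c_5 = (-2.778750 + (-2.593125))/2 = -2.685937
  f(c_5) = f(-2.685937) = -0.790917
  f(a) × f(c) ≥ 0, new interval: [-2.685937, -2.593125]

After 5 iteration(s), the approximation is c_5 = -2.685937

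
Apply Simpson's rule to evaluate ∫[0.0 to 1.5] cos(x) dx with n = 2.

f(x) = cos(x)
a = 0.0, b = 1.5, n = 2
h = (b - a)/n = 0.750000

Simpson's rule: (h/3)[f(x₀) + 4f(x₁) + 2f(x₂) + ... + f(xₙ)]

x_0 = 0.0000, f(x_0) = 1.000000, coefficient = 1
x_1 = 0.7500, f(x_1) = 0.731689, coefficient = 4
x_2 = 1.5000, f(x_2) = 0.070737, coefficient = 1

I ≈ (0.750000/3) × 3.997493 = 0.999373
Exact value: 0.997495
Error: 0.001878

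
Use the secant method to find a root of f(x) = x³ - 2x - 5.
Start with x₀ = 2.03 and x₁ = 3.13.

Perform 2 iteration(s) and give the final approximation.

f(x) = x³ - 2x - 5
x₀ = 2.03, x₁ = 3.13

Secant formula: x_{n+1} = x_n - f(x_n)(x_n - x_{n-1})/(f(x_n) - f(x_{n-1}))

Iteration 1:
  f(2.030000) = -0.694573
  f(3.130000) = 19.404297
  x_2 = 3.130000 - 19.404297×(3.130000 - 2.030000)/(19.404297 - (-0.694573))
       = 2.068014
Iteration 2:
  f(3.130000) = 19.404297
  f(2.068014) = -0.291794
  x_3 = 2.068014 - (-0.291794)×(2.068014 - 3.130000)/(-0.291794 - 19.404297)
       = 2.083747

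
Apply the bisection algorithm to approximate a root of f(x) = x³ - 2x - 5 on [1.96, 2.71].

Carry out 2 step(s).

f(x) = x³ - 2x - 5
Initial interval: [1.96, 2.71]

Iteration 1:
  c_1 = (1.960000 + 2.710000)/2 = 2.335000
  f(c_1) = f(2.335000) = 3.060945
  f(a) × f(c) < 0, new interval: [1.960000, 2.335000]
Iteration 2:
  c_2 = (1.960000 + 2.335000)/2 = 2.147500
  f(c_2) = f(2.147500) = 0.608747
  f(a) × f(c) < 0, new interval: [1.960000, 2.147500]

After 2 iteration(s), the approximation is c_2 = 2.147500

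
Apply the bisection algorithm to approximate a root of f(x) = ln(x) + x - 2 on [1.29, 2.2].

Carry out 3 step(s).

f(x) = ln(x) + x - 2
Initial interval: [1.29, 2.2]

Iteration 1:
  c_1 = (1.290000 + 2.200000)/2 = 1.745000
  f(c_1) = f(1.745000) = 0.301755
  f(a) × f(c) < 0, new interval: [1.290000, 1.745000]
Iteration 2:
  c_2 = (1.290000 + 1.745000)/2 = 1.517500
  f(c_2) = f(1.517500) = -0.065436
  f(a) × f(c) ≥ 0, new interval: [1.517500, 1.745000]
Iteration 3:
  c_3 = (1.517500 + 1.745000)/2 = 1.631250
  f(c_3) = f(1.631250) = 0.120597
  f(a) × f(c) < 0, new interval: [1.517500, 1.631250]

After 3 iteration(s), the approximation is c_3 = 1.631250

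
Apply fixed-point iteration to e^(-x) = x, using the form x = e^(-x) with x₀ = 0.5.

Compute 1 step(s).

Equation: e^(-x) = x
Fixed-point form: x = e^(-x)
x₀ = 0.5

x_1 = g(0.500000) = 0.606531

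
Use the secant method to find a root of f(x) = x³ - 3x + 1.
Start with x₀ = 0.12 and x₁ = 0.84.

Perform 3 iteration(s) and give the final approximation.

f(x) = x³ - 3x + 1
x₀ = 0.12, x₁ = 0.84

Secant formula: x_{n+1} = x_n - f(x_n)(x_n - x_{n-1})/(f(x_n) - f(x_{n-1}))

Iteration 1:
  f(0.120000) = 0.641728
  f(0.840000) = -0.927296
  x_2 = 0.840000 - (-0.927296)×(0.840000 - 0.120000)/(-0.927296 - 0.641728)
       = 0.414479
Iteration 2:
  f(0.840000) = -0.927296
  f(0.414479) = -0.172232
  x_3 = 0.414479 - (-0.172232)×(0.414479 - 0.840000)/(-0.172232 - (-0.927296))
       = 0.317416
Iteration 3:
  f(0.414479) = -0.172232
  f(0.317416) = 0.079732
  x_4 = 0.317416 - 0.079732×(0.317416 - 0.414479)/(0.079732 - (-0.172232))
       = 0.348131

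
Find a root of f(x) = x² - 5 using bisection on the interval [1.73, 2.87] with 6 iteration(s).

f(x) = x² - 5
Initial interval: [1.73, 2.87]

Iteration 1:
  c_1 = (1.730000 + 2.870000)/2 = 2.300000
  f(c_1) = f(2.300000) = 0.290000
  f(a) × f(c) < 0, new interval: [1.730000, 2.300000]
Iteration 2:
  c_2 = (1.730000 + 2.300000)/2 = 2.015000
  f(c_2) = f(2.015000) = -0.939775
  f(a) × f(c) ≥ 0, new interval: [2.015000, 2.300000]
Iteration 3:
  c_3 = (2.015000 + 2.300000)/2 = 2.157500
  f(c_3) = f(2.157500) = -0.345194
  f(a) × f(c) ≥ 0, new interval: [2.157500, 2.300000]
Iteration 4:
  c_4 = (2.157500 + 2.300000)/2 = 2.228750
  f(c_4) = f(2.228750) = -0.032673
  f(a) × f(c) ≥ 0, new interval: [2.228750, 2.300000]
Iteration 5:
  c_5 = (2.228750 + 2.300000)/2 = 2.264375
  f(c_5) = f(2.264375) = 0.127394
  f(a) × f(c) < 0, new interval: [2.228750, 2.264375]
Iteration 6:
  c_6 = (2.228750 + 2.264375)/2 = 2.246562
  f(c_6) = f(2.246562) = 0.047043
  f(a) × f(c) < 0, new interval: [2.228750, 2.246562]

After 6 iteration(s), the approximation is c_6 = 2.246562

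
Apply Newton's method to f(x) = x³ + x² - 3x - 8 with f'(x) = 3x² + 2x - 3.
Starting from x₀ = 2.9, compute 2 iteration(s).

f(x) = x³ + x² - 3x - 8
f'(x) = 3x² + 2x - 3
x₀ = 2.9

Newton-Raphson formula: x_{n+1} = x_n - f(x_n)/f'(x_n)

Iteration 1:
  f(2.900000) = 16.099000
  f'(2.900000) = 28.030000
  x_1 = 2.900000 - 16.099000/28.030000 = 2.325651
Iteration 2:
  f(2.325651) = 3.010339
  f'(2.325651) = 17.877261
  x_2 = 2.325651 - 3.010339/17.877261 = 2.157262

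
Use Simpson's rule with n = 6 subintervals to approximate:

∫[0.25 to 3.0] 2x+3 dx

f(x) = 2x+3
a = 0.25, b = 3.0, n = 6
h = (b - a)/n = 0.458333

Simpson's rule: (h/3)[f(x₀) + 4f(x₁) + 2f(x₂) + ... + f(xₙ)]

x_0 = 0.2500, f(x_0) = 3.500000, coefficient = 1
x_1 = 0.7083, f(x_1) = 4.416667, coefficient = 4
x_2 = 1.1667, f(x_2) = 5.333333, coefficient = 2
x_3 = 1.6250, f(x_3) = 6.250000, coefficient = 4
x_4 = 2.0833, f(x_4) = 7.166667, coefficient = 2
x_5 = 2.5417, f(x_5) = 8.083333, coefficient = 4
x_6 = 3.0000, f(x_6) = 9.000000, coefficient = 1

I ≈ (0.458333/3) × 112.500000 = 17.187500
Exact value: 17.187500
Error: 0.000000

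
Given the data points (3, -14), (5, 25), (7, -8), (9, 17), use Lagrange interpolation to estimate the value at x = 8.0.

Lagrange interpolation formula:
P(x) = Σ yᵢ × Lᵢ(x)
where Lᵢ(x) = Π_{j≠i} (x - xⱼ)/(xᵢ - xⱼ)

L_0(8.0) = (8.0 - 5)/(3 - 5) × (8.0 - 7)/(3 - 7) × (8.0 - 9)/(3 - 9) = 0.062500
L_1(8.0) = (8.0 - 3)/(5 - 3) × (8.0 - 7)/(5 - 7) × (8.0 - 9)/(5 - 9) = -0.312500
L_2(8.0) = (8.0 - 3)/(7 - 3) × (8.0 - 5)/(7 - 5) × (8.0 - 9)/(7 - 9) = 0.937500
L_3(8.0) = (8.0 - 3)/(9 - 3) × (8.0 - 5)/(9 - 5) × (8.0 - 7)/(9 - 7) = 0.312500

P(8.0) = (-14)×L_0(8.0) + 25×L_1(8.0) + (-8)×L_2(8.0) + 17×L_3(8.0)
P(8.0) = -10.875000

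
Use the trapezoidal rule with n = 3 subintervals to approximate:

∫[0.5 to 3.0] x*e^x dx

f(x) = x*e^x
a = 0.5, b = 3.0, n = 3
h = (b - a)/n = 0.833333

Trapezoidal rule: (h/2)[f(x₀) + 2f(x₁) + 2f(x₂) + ... + f(xₙ)]

x_0 = 0.5000, f(x_0) = 0.824361, coefficient = 1
x_1 = 1.3333, f(x_1) = 5.058224, coefficient = 2
x_2 = 2.1667, f(x_2) = 18.913133, coefficient = 2
x_3 = 3.0000, f(x_3) = 60.256611, coefficient = 1

I ≈ (0.833333/2) × 109.023685 = 45.426536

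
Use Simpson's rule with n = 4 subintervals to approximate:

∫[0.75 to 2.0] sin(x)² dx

f(x) = sin(x)²
a = 0.75, b = 2.0, n = 4
h = (b - a)/n = 0.312500

Simpson's rule: (h/3)[f(x₀) + 4f(x₁) + 2f(x₂) + ... + f(xₙ)]

x_0 = 0.7500, f(x_0) = 0.464631, coefficient = 1
x_1 = 1.0625, f(x_1) = 0.763133, coefficient = 4
x_2 = 1.3750, f(x_2) = 0.962151, coefficient = 2
x_3 = 1.6875, f(x_3) = 0.986442, coefficient = 4
x_4 = 2.0000, f(x_4) = 0.826822, coefficient = 1

I ≈ (0.312500/3) × 10.214056 = 1.063964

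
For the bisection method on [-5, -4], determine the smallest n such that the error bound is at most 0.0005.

We need (b-a)/2^n ≤ 0.0005
(-4 - (-5))/2^n ≤ 0.0005
1/2^n ≤ 0.0005
2^n ≥ 2000
n ≥ log₂(2000) = 10.97
n ≥ 11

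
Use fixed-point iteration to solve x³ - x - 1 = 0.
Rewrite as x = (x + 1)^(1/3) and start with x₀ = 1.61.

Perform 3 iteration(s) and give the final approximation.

Equation: x³ - x - 1 = 0
Fixed-point form: x = (x + 1)^(1/3)
x₀ = 1.61

x_1 = g(1.610000) = 1.376830
x_2 = g(1.376830) = 1.334543
x_3 = g(1.334543) = 1.326582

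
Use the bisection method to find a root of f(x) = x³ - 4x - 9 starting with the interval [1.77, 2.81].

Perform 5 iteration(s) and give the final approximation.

f(x) = x³ - 4x - 9
Initial interval: [1.77, 2.81]

Iteration 1:
  c_1 = (1.770000 + 2.810000)/2 = 2.290000
  f(c_1) = f(2.290000) = -6.151011
  f(a) × f(c) ≥ 0, new interval: [2.290000, 2.810000]
Iteration 2:
  c_2 = (2.290000 + 2.810000)/2 = 2.550000
  f(c_2) = f(2.550000) = -2.618625
  f(a) × f(c) ≥ 0, new interval: [2.550000, 2.810000]
Iteration 3:
  c_3 = (2.550000 + 2.810000)/2 = 2.680000
  f(c_3) = f(2.680000) = -0.471168
  f(a) × f(c) ≥ 0, new interval: [2.680000, 2.810000]
Iteration 4:
  c_4 = (2.680000 + 2.810000)/2 = 2.745000
  f(c_4) = f(2.745000) = 0.703644
  f(a) × f(c) < 0, new interval: [2.680000, 2.745000]
Iteration 5:
  c_5 = (2.680000 + 2.745000)/2 = 2.712500
  f(c_5) = f(2.712500) = 0.107643
  f(a) × f(c) < 0, new interval: [2.680000, 2.712500]

After 5 iteration(s), the approximation is c_5 = 2.712500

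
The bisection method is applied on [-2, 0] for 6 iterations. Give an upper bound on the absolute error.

Bisection error bound: |error| ≤ (b-a)/2^n
|error| ≤ (0 - (-2))/2^6 = 2/2^6
|error| ≤ 0.0312500000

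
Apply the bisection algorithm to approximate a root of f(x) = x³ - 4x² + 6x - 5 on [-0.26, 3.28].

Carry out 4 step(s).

f(x) = x³ - 4x² + 6x - 5
Initial interval: [-0.26, 3.28]

Iteration 1:
  c_1 = (-0.260000 + 3.280000)/2 = 1.510000
  f(c_1) = f(1.510000) = -1.617449
  f(a) × f(c) ≥ 0, new interval: [1.510000, 3.280000]
Iteration 2:
  c_2 = (1.510000 + 3.280000)/2 = 2.395000
  f(c_2) = f(2.395000) = 0.163680
  f(a) × f(c) < 0, new interval: [1.510000, 2.395000]
Iteration 3:
  c_3 = (1.510000 + 2.395000)/2 = 1.952500
  f(c_3) = f(1.952500) = -1.090595
  f(a) × f(c) ≥ 0, new interval: [1.952500, 2.395000]
Iteration 4:
  c_4 = (1.952500 + 2.395000)/2 = 2.173750
  f(c_4) = f(2.173750) = -0.586877
  f(a) × f(c) ≥ 0, new interval: [2.173750, 2.395000]

After 4 iteration(s), the approximation is c_4 = 2.173750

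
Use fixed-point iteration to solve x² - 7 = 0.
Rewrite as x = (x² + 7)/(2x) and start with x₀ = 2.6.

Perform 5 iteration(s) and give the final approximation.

Equation: x² - 7 = 0
Fixed-point form: x = (x² + 7)/(2x)
x₀ = 2.6

x_1 = g(2.600000) = 2.646154
x_2 = g(2.646154) = 2.645751
x_3 = g(2.645751) = 2.645751
x_4 = g(2.645751) = 2.645751
x_5 = g(2.645751) = 2.645751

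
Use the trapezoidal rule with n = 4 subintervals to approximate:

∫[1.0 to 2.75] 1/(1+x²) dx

f(x) = 1/(1+x²)
a = 1.0, b = 2.75, n = 4
h = (b - a)/n = 0.437500

Trapezoidal rule: (h/2)[f(x₀) + 2f(x₁) + 2f(x₂) + ... + f(xₙ)]

x_0 = 1.0000, f(x_0) = 0.500000, coefficient = 1
x_1 = 1.4375, f(x_1) = 0.326115, coefficient = 2
x_2 = 1.8750, f(x_2) = 0.221453, coefficient = 2
x_3 = 2.3125, f(x_3) = 0.157538, coefficient = 2
x_4 = 2.7500, f(x_4) = 0.116788, coefficient = 1

I ≈ (0.437500/2) × 2.027001 = 0.443406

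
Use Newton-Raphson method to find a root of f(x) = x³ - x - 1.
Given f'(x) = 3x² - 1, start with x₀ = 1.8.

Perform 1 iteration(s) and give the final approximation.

f(x) = x³ - x - 1
f'(x) = 3x² - 1
x₀ = 1.8

Newton-Raphson formula: x_{n+1} = x_n - f(x_n)/f'(x_n)

Iteration 1:
  f(1.800000) = 3.032000
  f'(1.800000) = 8.720000
  x_1 = 1.800000 - 3.032000/8.720000 = 1.452294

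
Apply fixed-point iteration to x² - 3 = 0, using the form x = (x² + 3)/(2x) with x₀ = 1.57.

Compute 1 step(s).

Equation: x² - 3 = 0
Fixed-point form: x = (x² + 3)/(2x)
x₀ = 1.57

x_1 = g(1.570000) = 1.740414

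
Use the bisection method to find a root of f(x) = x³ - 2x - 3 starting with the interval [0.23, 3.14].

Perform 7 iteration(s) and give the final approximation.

f(x) = x³ - 2x - 3
Initial interval: [0.23, 3.14]

Iteration 1:
  c_1 = (0.230000 + 3.140000)/2 = 1.685000
  f(c_1) = f(1.685000) = -1.585906
  f(a) × f(c) ≥ 0, new interval: [1.685000, 3.140000]
Iteration 2:
  c_2 = (1.685000 + 3.140000)/2 = 2.412500
  f(c_2) = f(2.412500) = 6.216127
  f(a) × f(c) < 0, new interval: [1.685000, 2.412500]
Iteration 3:
  c_3 = (1.685000 + 2.412500)/2 = 2.048750
  f(c_3) = f(2.048750) = 1.501875
  f(a) × f(c) < 0, new interval: [1.685000, 2.048750]
Iteration 4:
  c_4 = (1.685000 + 2.048750)/2 = 1.866875
  f(c_4) = f(1.866875) = -0.227276
  f(a) × f(c) ≥ 0, new interval: [1.866875, 2.048750]
Iteration 5:
  c_5 = (1.866875 + 2.048750)/2 = 1.957813
  f(c_5) = f(1.957813) = 0.588729
  f(a) × f(c) < 0, new interval: [1.866875, 1.957813]
Iteration 6:
  c_6 = (1.866875 + 1.957813)/2 = 1.912344
  f(c_6) = f(1.912344) = 0.168866
  f(a) × f(c) < 0, new interval: [1.866875, 1.912344]
Iteration 7:
  c_7 = (1.866875 + 1.912344)/2 = 1.889609
  f(c_7) = f(1.889609) = -0.032135
  f(a) × f(c) ≥ 0, new interval: [1.889609, 1.912344]

After 7 iteration(s), the approximation is c_7 = 1.889609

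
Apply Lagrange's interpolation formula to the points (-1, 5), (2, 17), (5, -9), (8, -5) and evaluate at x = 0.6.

Lagrange interpolation formula:
P(x) = Σ yᵢ × Lᵢ(x)
where Lᵢ(x) = Π_{j≠i} (x - xⱼ)/(xᵢ - xⱼ)

L_0(0.6) = (0.6 - 2)/(-1 - 2) × (0.6 - 5)/(-1 - 5) × (0.6 - 8)/(-1 - 8) = 0.281383
L_1(0.6) = (0.6 - (-1))/(2 - (-1)) × (0.6 - 5)/(2 - 5) × (0.6 - 8)/(2 - 8) = 0.964741
L_2(0.6) = (0.6 - (-1))/(5 - (-1)) × (0.6 - 2)/(5 - 2) × (0.6 - 8)/(5 - 8) = -0.306963
L_3(0.6) = (0.6 - (-1))/(8 - (-1)) × (0.6 - 2)/(8 - 2) × (0.6 - 5)/(8 - 5) = 0.060840

P(0.6) = 5×L_0(0.6) + 17×L_1(0.6) + (-9)×L_2(0.6) + (-5)×L_3(0.6)
P(0.6) = 20.265975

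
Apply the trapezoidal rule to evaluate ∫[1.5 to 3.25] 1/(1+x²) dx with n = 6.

f(x) = 1/(1+x²)
a = 1.5, b = 3.25, n = 6
h = (b - a)/n = 0.291667

Trapezoidal rule: (h/2)[f(x₀) + 2f(x₁) + 2f(x₂) + ... + f(xₙ)]

x_0 = 1.5000, f(x_0) = 0.307692, coefficient = 1
x_1 = 1.7917, f(x_1) = 0.237526, coefficient = 2
x_2 = 2.0833, f(x_2) = 0.187256, coefficient = 2
x_3 = 2.3750, f(x_3) = 0.150588, coefficient = 2
x_4 = 2.6667, f(x_4) = 0.123288, coefficient = 2
x_5 = 2.9583, f(x_5) = 0.102546, coefficient = 2
x_6 = 3.2500, f(x_6) = 0.086486, coefficient = 1

I ≈ (0.291667/2) × 1.996586 = 0.291169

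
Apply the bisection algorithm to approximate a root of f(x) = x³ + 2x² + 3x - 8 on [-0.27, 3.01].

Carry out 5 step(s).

f(x) = x³ + 2x² + 3x - 8
Initial interval: [-0.27, 3.01]

Iteration 1:
  c_1 = (-0.270000 + 3.010000)/2 = 1.370000
  f(c_1) = f(1.370000) = 2.435153
  f(a) × f(c) < 0, new interval: [-0.270000, 1.370000]
Iteration 2:
  c_2 = (-0.270000 + 1.370000)/2 = 0.550000
  f(c_2) = f(0.550000) = -5.578625
  f(a) × f(c) ≥ 0, new interval: [0.550000, 1.370000]
Iteration 3:
  c_3 = (0.550000 + 1.370000)/2 = 0.960000
  f(c_3) = f(0.960000) = -2.392064
  f(a) × f(c) ≥ 0, new interval: [0.960000, 1.370000]
Iteration 4:
  c_4 = (0.960000 + 1.370000)/2 = 1.165000
  f(c_4) = f(1.165000) = -0.209383
  f(a) × f(c) ≥ 0, new interval: [1.165000, 1.370000]
Iteration 5:
  c_5 = (1.165000 + 1.370000)/2 = 1.267500
  f(c_5) = f(1.267500) = 1.051923
  f(a) × f(c) < 0, new interval: [1.165000, 1.267500]

After 5 iteration(s), the approximation is c_5 = 1.267500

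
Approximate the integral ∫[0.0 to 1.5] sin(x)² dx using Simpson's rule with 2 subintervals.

f(x) = sin(x)²
a = 0.0, b = 1.5, n = 2
h = (b - a)/n = 0.750000

Simpson's rule: (h/3)[f(x₀) + 4f(x₁) + 2f(x₂) + ... + f(xₙ)]

x_0 = 0.0000, f(x_0) = 0.000000, coefficient = 1
x_1 = 0.7500, f(x_1) = 0.464631, coefficient = 4
x_2 = 1.5000, f(x_2) = 0.994996, coefficient = 1

I ≈ (0.750000/3) × 2.853522 = 0.713380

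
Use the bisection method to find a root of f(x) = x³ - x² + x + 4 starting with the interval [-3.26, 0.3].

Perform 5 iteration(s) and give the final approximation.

f(x) = x³ - x² + x + 4
Initial interval: [-3.26, 0.3]

Iteration 1:
  c_1 = (-3.260000 + 0.300000)/2 = -1.480000
  f(c_1) = f(-1.480000) = -2.912192
  f(a) × f(c) ≥ 0, new interval: [-1.480000, 0.300000]
Iteration 2:
  c_2 = (-1.480000 + 0.300000)/2 = -0.590000
  f(c_2) = f(-0.590000) = 2.856521
  f(a) × f(c) < 0, new interval: [-1.480000, -0.590000]
Iteration 3:
  c_3 = (-1.480000 + (-0.590000))/2 = -1.035000
  f(c_3) = f(-1.035000) = 0.785057
  f(a) × f(c) < 0, new interval: [-1.480000, -1.035000]
Iteration 4:
  c_4 = (-1.480000 + (-1.035000))/2 = -1.257500
  f(c_4) = f(-1.257500) = -0.827299
  f(a) × f(c) ≥ 0, new interval: [-1.257500, -1.035000]
Iteration 5:
  c_5 = (-1.257500 + (-1.035000))/2 = -1.146250
  f(c_5) = f(-1.146250) = 0.033816
  f(a) × f(c) < 0, new interval: [-1.257500, -1.146250]

After 5 iteration(s), the approximation is c_5 = -1.146250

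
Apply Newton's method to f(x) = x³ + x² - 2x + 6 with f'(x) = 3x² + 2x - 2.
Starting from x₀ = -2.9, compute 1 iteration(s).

f(x) = x³ + x² - 2x + 6
f'(x) = 3x² + 2x - 2
x₀ = -2.9

Newton-Raphson formula: x_{n+1} = x_n - f(x_n)/f'(x_n)

Iteration 1:
  f(-2.900000) = -4.179000
  f'(-2.900000) = 17.430000
  x_1 = -2.900000 - (-4.179000)/17.430000 = -2.660241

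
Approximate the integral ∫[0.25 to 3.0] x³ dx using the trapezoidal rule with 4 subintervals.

f(x) = x³
a = 0.25, b = 3.0, n = 4
h = (b - a)/n = 0.687500

Trapezoidal rule: (h/2)[f(x₀) + 2f(x₁) + 2f(x₂) + ... + f(xₙ)]

x_0 = 0.2500, f(x_0) = 0.015625, coefficient = 1
x_1 = 0.9375, f(x_1) = 0.823975, coefficient = 2
x_2 = 1.6250, f(x_2) = 4.291016, coefficient = 2
x_3 = 2.3125, f(x_3) = 12.366455, coefficient = 2
x_4 = 3.0000, f(x_4) = 27.000000, coefficient = 1

I ≈ (0.687500/2) × 61.978516 = 21.305115
Exact value: 20.249023
Error: 1.056091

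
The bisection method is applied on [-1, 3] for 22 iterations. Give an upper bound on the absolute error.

Bisection error bound: |error| ≤ (b-a)/2^n
|error| ≤ (3 - (-1))/2^22 = 4/2^22
|error| ≤ 0.0000009537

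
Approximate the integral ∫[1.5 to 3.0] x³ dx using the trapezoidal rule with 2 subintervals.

f(x) = x³
a = 1.5, b = 3.0, n = 2
h = (b - a)/n = 0.750000

Trapezoidal rule: (h/2)[f(x₀) + 2f(x₁) + 2f(x₂) + ... + f(xₙ)]

x_0 = 1.5000, f(x_0) = 3.375000, coefficient = 1
x_1 = 2.2500, f(x_1) = 11.390625, coefficient = 2
x_2 = 3.0000, f(x_2) = 27.000000, coefficient = 1

I ≈ (0.750000/2) × 53.156250 = 19.933594
Exact value: 18.984375
Error: 0.949219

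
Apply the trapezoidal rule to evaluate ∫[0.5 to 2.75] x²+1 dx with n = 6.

f(x) = x²+1
a = 0.5, b = 2.75, n = 6
h = (b - a)/n = 0.375000

Trapezoidal rule: (h/2)[f(x₀) + 2f(x₁) + 2f(x₂) + ... + f(xₙ)]

x_0 = 0.5000, f(x_0) = 1.250000, coefficient = 1
x_1 = 0.8750, f(x_1) = 1.765625, coefficient = 2
x_2 = 1.2500, f(x_2) = 2.562500, coefficient = 2
x_3 = 1.6250, f(x_3) = 3.640625, coefficient = 2
x_4 = 2.0000, f(x_4) = 5.000000, coefficient = 2
x_5 = 2.3750, f(x_5) = 6.640625, coefficient = 2
x_6 = 2.7500, f(x_6) = 8.562500, coefficient = 1

I ≈ (0.375000/2) × 49.031250 = 9.193359
Exact value: 9.140625
Error: 0.052734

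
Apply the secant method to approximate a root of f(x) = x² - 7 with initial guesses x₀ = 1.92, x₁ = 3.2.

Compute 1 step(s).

f(x) = x² - 7
x₀ = 1.92, x₁ = 3.2

Secant formula: x_{n+1} = x_n - f(x_n)(x_n - x_{n-1})/(f(x_n) - f(x_{n-1}))

Iteration 1:
  f(1.920000) = -3.313600
  f(3.200000) = 3.240000
  x_2 = 3.200000 - 3.240000×(3.200000 - 1.920000)/(3.240000 - (-3.313600))
       = 2.567187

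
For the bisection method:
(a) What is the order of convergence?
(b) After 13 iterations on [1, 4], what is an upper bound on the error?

(a) Bisection has linear (order 1) convergence; the error is halved each step.

(b) Error bound = (b-a)/2^n = (4 - 1)/2^{13}
    = 3/2^{13}

(a) 1 (linear); (b) error ≤ 3.66e-04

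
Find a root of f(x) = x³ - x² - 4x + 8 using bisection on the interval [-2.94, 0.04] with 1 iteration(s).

f(x) = x³ - x² - 4x + 8
Initial interval: [-2.94, 0.04]

Iteration 1:
  c_1 = (-2.940000 + 0.040000)/2 = -1.450000
  f(c_1) = f(-1.450000) = 8.648875
  f(a) × f(c) < 0, new interval: [-2.940000, -1.450000]

After 1 iteration(s), the approximation is c_1 = -1.450000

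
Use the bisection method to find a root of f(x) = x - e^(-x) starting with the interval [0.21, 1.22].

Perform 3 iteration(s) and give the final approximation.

f(x) = x - e^(-x)
Initial interval: [0.21, 1.22]

Iteration 1:
  c_1 = (0.210000 + 1.220000)/2 = 0.715000
  f(c_1) = f(0.715000) = 0.225808
  f(a) × f(c) < 0, new interval: [0.210000, 0.715000]
Iteration 2:
  c_2 = (0.210000 + 0.715000)/2 = 0.462500
  f(c_2) = f(0.462500) = -0.167207
  f(a) × f(c) ≥ 0, new interval: [0.462500, 0.715000]
Iteration 3:
  c_3 = (0.462500 + 0.715000)/2 = 0.588750
  f(c_3) = f(0.588750) = 0.033729
  f(a) × f(c) < 0, new interval: [0.462500, 0.588750]

After 3 iteration(s), the approximation is c_3 = 0.588750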